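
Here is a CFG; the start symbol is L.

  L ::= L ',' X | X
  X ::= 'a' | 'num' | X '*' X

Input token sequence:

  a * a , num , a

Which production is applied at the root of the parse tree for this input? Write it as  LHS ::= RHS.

L ::= L ',' X

[L [L [L [X [X a] * [X a]]] , [X num]] , [X a]]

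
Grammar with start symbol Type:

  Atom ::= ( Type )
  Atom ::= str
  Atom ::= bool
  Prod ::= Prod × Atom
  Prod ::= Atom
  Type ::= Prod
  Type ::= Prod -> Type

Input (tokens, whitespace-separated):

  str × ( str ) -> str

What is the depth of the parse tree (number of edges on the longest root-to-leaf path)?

[Type [Prod [Prod [Atom str]] × [Atom ( [Type [Prod [Atom str]]] )]] -> [Type [Prod [Atom str]]]]

6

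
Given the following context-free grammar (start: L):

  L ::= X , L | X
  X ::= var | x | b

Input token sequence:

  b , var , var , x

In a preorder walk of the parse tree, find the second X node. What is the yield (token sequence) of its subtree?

var

[L [X b] , [L [X var] , [L [X var] , [L [X x]]]]]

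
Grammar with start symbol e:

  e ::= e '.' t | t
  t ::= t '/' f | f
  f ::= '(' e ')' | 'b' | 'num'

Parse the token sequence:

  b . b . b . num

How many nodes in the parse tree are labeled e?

[e [e [e [e [t [f b]]] . [t [f b]]] . [t [f b]]] . [t [f num]]]

4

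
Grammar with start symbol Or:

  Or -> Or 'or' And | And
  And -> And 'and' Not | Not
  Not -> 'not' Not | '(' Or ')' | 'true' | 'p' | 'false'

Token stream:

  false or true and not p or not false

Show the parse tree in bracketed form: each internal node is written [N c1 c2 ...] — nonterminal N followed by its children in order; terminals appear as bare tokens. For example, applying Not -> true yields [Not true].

Or
Or or And
Or or And or And
And or And or And
Not or And or And
false or And or And
false or And and Not or And
false or Not and Not or And
false or true and Not or And
false or true and not Not or And
false or true and not p or And
false or true and not p or Not
false or true and not p or not Not
false or true and not p or not false

[Or [Or [Or [And [Not false]]] or [And [And [Not true]] and [Not not [Not p]]]] or [And [Not not [Not false]]]]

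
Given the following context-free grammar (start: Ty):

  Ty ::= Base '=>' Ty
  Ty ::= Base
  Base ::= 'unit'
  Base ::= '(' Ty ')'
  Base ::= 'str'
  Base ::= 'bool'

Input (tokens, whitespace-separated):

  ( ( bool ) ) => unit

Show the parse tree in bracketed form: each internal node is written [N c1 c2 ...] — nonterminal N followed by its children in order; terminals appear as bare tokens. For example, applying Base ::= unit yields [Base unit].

[Ty [Base ( [Ty [Base ( [Ty [Base bool]] )]] )] => [Ty [Base unit]]]

Ty
Base => Ty
( Ty ) => Ty
( Base ) => Ty
( ( Ty ) ) => Ty
( ( Base ) ) => Ty
( ( bool ) ) => Ty
( ( bool ) ) => Base
( ( bool ) ) => unit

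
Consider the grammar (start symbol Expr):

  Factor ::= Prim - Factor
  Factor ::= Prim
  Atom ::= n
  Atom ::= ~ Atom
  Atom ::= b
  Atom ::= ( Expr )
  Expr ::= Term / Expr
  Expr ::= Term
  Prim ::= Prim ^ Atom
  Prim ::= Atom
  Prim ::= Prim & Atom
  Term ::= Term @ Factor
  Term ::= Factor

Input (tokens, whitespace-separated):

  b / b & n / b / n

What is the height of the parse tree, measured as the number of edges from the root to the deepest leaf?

8

[Expr [Term [Factor [Prim [Atom b]]]] / [Expr [Term [Factor [Prim [Prim [Atom b]] & [Atom n]]]] / [Expr [Term [Factor [Prim [Atom b]]]] / [Expr [Term [Factor [Prim [Atom n]]]]]]]]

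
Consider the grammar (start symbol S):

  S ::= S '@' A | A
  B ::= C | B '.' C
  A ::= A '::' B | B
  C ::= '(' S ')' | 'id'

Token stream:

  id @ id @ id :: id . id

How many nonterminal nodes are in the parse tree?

17

[S [S [S [A [B [C id]]]] @ [A [B [C id]]]] @ [A [A [B [C id]]] :: [B [B [C id]] . [C id]]]]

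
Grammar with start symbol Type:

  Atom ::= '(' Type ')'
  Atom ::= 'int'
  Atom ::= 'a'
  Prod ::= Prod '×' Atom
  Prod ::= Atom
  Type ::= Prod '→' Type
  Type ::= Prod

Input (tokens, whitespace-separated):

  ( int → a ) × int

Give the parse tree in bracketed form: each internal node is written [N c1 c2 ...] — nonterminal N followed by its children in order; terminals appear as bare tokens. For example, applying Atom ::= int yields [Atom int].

[Type [Prod [Prod [Atom ( [Type [Prod [Atom int]] → [Type [Prod [Atom a]]]] )]] × [Atom int]]]

Type
Prod
Prod × Atom
Atom × Atom
( Type ) × Atom
( Prod → Type ) × Atom
( Atom → Type ) × Atom
( int → Type ) × Atom
( int → Prod ) × Atom
( int → Atom ) × Atom
( int → a ) × Atom
( int → a ) × int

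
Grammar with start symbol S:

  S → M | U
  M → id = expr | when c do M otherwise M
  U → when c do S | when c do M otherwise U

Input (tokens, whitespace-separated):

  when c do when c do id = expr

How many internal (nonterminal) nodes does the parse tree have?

[S [U when c do [S [U when c do [S [M id = expr]]]]]]

6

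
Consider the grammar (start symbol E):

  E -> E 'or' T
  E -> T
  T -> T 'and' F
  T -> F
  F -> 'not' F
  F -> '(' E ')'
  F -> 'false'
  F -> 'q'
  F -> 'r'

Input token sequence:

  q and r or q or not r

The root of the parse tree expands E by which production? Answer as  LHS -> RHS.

E -> E 'or' T

[E [E [E [T [T [F q]] and [F r]]] or [T [F q]]] or [T [F not [F r]]]]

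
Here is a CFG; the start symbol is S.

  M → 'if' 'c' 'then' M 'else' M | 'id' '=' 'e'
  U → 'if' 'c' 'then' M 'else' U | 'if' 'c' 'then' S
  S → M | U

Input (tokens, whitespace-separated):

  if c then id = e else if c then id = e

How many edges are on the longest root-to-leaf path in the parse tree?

5

[S [U if c then [M id = e] else [U if c then [S [M id = e]]]]]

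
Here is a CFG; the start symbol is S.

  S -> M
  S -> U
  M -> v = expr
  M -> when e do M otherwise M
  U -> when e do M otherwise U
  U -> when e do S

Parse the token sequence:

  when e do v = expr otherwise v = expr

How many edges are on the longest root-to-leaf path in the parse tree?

[S [M when e do [M v = expr] otherwise [M v = expr]]]

3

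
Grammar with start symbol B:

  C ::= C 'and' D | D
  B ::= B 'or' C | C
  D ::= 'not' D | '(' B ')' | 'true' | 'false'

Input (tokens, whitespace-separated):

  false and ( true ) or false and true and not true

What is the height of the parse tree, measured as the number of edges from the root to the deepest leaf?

7

[B [B [C [C [D false]] and [D ( [B [C [D true]]] )]]] or [C [C [C [D false]] and [D true]] and [D not [D true]]]]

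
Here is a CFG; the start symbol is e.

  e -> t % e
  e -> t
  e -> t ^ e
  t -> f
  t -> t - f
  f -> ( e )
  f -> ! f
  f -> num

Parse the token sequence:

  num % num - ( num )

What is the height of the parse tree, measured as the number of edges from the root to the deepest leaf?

[e [t [f num]] % [e [t [t [f num]] - [f ( [e [t [f num]]] )]]]]

7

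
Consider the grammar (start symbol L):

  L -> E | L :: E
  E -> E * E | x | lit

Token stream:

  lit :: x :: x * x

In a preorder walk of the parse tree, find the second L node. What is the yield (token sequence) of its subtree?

lit :: x

[L [L [L [E lit]] :: [E x]] :: [E [E x] * [E x]]]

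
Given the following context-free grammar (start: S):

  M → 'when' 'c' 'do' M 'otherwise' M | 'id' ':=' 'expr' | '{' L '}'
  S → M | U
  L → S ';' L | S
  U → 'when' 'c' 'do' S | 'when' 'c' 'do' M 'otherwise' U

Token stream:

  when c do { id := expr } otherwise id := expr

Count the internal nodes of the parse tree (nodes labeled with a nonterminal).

7

[S [M when c do [M { [L [S [M id := expr]]] }] otherwise [M id := expr]]]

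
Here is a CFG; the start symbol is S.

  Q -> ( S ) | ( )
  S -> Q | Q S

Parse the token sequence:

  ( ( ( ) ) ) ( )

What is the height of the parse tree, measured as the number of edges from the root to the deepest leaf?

[S [Q ( [S [Q ( [S [Q ( )]] )]] )] [S [Q ( )]]]

6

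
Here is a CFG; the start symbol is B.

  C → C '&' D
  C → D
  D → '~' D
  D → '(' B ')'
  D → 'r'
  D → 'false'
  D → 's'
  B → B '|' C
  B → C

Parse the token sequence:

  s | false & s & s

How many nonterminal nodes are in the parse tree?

10

[B [B [C [D s]]] | [C [C [C [D false]] & [D s]] & [D s]]]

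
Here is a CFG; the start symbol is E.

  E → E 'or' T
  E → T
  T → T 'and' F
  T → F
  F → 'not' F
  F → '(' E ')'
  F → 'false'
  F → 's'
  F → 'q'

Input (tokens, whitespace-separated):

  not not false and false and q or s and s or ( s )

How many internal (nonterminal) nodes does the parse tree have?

20

[E [E [E [T [T [T [F not [F not [F false]]]] and [F false]] and [F q]]] or [T [T [F s]] and [F s]]] or [T [F ( [E [T [F s]]] )]]]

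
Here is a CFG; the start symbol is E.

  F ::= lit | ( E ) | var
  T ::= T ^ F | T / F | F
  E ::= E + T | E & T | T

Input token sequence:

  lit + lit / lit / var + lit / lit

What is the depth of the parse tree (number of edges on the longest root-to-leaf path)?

[E [E [E [T [F lit]]] + [T [T [T [F lit]] / [F lit]] / [F var]]] + [T [T [F lit]] / [F lit]]]

6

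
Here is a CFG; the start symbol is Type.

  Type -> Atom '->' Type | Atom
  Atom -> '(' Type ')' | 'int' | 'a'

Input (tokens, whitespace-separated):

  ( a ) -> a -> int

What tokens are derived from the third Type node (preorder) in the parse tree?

a -> int

[Type [Atom ( [Type [Atom a]] )] -> [Type [Atom a] -> [Type [Atom int]]]]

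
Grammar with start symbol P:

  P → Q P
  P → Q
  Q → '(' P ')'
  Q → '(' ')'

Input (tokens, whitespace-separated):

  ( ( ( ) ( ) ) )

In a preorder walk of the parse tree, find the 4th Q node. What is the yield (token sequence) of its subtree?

[P [Q ( [P [Q ( [P [Q ( )] [P [Q ( )]]] )]] )]]

( )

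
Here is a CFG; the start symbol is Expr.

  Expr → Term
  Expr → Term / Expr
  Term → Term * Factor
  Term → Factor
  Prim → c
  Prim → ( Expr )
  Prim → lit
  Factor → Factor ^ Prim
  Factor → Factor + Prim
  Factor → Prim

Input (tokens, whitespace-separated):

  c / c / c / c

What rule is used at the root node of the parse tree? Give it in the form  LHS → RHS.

[Expr [Term [Factor [Prim c]]] / [Expr [Term [Factor [Prim c]]] / [Expr [Term [Factor [Prim c]]] / [Expr [Term [Factor [Prim c]]]]]]]

Expr → Term / Expr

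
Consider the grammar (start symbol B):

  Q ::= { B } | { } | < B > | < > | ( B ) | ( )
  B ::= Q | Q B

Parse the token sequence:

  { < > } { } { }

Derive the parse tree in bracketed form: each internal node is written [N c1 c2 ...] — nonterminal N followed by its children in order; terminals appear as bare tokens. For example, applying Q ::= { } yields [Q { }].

B
Q B
{ B } B
{ Q } B
{ < > } B
{ < > } Q B
{ < > } { } B
{ < > } { } Q
{ < > } { } { }

[B [Q { [B [Q < >]] }] [B [Q { }] [B [Q { }]]]]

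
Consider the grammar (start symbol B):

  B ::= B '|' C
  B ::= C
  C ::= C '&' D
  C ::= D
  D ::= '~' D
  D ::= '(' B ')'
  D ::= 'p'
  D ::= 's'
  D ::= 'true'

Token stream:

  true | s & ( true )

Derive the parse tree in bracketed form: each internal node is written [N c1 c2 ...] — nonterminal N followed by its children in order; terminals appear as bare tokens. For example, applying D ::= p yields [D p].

[B [B [C [D true]]] | [C [C [D s]] & [D ( [B [C [D true]]] )]]]

B
B | C
C | C
D | C
true | C
true | C & D
true | D & D
true | s & D
true | s & ( B )
true | s & ( C )
true | s & ( D )
true | s & ( true )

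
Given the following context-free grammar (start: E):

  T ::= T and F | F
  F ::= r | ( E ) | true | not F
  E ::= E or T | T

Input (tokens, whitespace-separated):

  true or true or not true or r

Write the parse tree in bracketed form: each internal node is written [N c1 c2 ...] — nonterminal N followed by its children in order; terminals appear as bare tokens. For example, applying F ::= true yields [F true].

[E [E [E [E [T [F true]]] or [T [F true]]] or [T [F not [F true]]]] or [T [F r]]]

E
E or T
E or T or T
E or T or T or T
T or T or T or T
F or T or T or T
true or T or T or T
true or F or T or T
true or true or T or T
true or true or F or T
true or true or not F or T
true or true or not true or T
true or true or not true or F
true or true or not true or r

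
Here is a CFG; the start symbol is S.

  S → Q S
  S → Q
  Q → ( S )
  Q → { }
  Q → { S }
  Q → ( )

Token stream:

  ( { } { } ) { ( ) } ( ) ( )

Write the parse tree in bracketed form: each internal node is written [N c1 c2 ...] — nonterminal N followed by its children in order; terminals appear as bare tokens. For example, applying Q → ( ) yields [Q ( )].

[S [Q ( [S [Q { }] [S [Q { }]]] )] [S [Q { [S [Q ( )]] }] [S [Q ( )] [S [Q ( )]]]]]

S
Q S
( S ) S
( Q S ) S
( { } S ) S
( { } Q ) S
( { } { } ) S
( { } { } ) Q S
( { } { } ) { S } S
( { } { } ) { Q } S
( { } { } ) { ( ) } S
( { } { } ) { ( ) } Q S
( { } { } ) { ( ) } ( ) S
( { } { } ) { ( ) } ( ) Q
( { } { } ) { ( ) } ( ) ( )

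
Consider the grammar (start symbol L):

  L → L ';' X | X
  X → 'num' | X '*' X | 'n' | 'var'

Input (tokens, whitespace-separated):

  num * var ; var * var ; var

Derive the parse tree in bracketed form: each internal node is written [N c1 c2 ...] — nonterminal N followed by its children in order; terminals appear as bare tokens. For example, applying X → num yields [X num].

L
L ; X
L ; X ; X
X ; X ; X
X * X ; X ; X
num * X ; X ; X
num * var ; X ; X
num * var ; X * X ; X
num * var ; var * X ; X
num * var ; var * var ; X
num * var ; var * var ; var

[L [L [L [X [X num] * [X var]]] ; [X [X var] * [X var]]] ; [X var]]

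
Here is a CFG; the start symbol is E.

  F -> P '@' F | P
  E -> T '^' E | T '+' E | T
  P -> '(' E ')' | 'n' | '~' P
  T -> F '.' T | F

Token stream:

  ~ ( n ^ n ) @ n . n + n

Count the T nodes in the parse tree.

[E [T [F [P ~ [P ( [E [T [F [P n]]] ^ [E [T [F [P n]]]]] )]] @ [F [P n]]] . [T [F [P n]]]] + [E [T [F [P n]]]]]

5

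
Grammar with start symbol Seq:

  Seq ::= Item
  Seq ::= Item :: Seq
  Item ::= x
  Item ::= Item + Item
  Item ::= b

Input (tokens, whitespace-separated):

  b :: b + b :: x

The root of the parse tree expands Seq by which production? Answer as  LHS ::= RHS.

[Seq [Item b] :: [Seq [Item [Item b] + [Item b]] :: [Seq [Item x]]]]

Seq ::= Item :: Seq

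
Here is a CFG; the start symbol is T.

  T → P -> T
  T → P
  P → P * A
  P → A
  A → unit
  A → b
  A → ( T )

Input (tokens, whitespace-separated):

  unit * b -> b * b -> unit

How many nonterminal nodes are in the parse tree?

[T [P [P [A unit]] * [A b]] -> [T [P [P [A b]] * [A b]] -> [T [P [A unit]]]]]

13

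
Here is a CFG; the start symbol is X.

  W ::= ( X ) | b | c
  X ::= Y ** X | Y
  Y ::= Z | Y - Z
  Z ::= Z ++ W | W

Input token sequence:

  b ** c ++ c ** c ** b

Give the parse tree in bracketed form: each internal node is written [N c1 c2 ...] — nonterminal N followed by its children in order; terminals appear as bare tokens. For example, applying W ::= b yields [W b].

X
Y ** X
Z ** X
W ** X
b ** X
b ** Y ** X
b ** Z ** X
b ** Z ++ W ** X
b ** W ++ W ** X
b ** c ++ W ** X
b ** c ++ c ** X
b ** c ++ c ** Y ** X
b ** c ++ c ** Z ** X
b ** c ++ c ** W ** X
b ** c ++ c ** c ** X
b ** c ++ c ** c ** Y
b ** c ++ c ** c ** Z
b ** c ++ c ** c ** W
b ** c ++ c ** c ** b

[X [Y [Z [W b]]] ** [X [Y [Z [Z [W c]] ++ [W c]]] ** [X [Y [Z [W c]]] ** [X [Y [Z [W b]]]]]]]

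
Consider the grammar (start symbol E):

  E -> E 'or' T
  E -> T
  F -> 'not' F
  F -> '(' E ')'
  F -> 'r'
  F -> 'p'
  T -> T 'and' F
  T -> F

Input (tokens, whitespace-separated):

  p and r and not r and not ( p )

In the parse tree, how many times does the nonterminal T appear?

[E [T [T [T [T [F p]] and [F r]] and [F not [F r]]] and [F not [F ( [E [T [F p]]] )]]]]

5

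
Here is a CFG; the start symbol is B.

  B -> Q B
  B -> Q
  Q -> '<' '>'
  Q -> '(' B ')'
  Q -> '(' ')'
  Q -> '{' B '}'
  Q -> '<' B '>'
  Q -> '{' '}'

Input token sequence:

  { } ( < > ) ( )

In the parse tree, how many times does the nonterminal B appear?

4

[B [Q { }] [B [Q ( [B [Q < >]] )] [B [Q ( )]]]]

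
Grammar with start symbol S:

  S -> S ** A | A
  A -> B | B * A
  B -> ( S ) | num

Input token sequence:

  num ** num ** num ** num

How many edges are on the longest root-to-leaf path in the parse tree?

6

[S [S [S [S [A [B num]]] ** [A [B num]]] ** [A [B num]]] ** [A [B num]]]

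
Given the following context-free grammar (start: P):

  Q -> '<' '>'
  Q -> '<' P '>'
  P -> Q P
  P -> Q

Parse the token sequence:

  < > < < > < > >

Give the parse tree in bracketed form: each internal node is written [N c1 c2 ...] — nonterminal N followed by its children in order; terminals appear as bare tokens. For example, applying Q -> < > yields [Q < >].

P
Q P
< > P
< > Q
< > < P >
< > < Q P >
< > < < > P >
< > < < > Q >
< > < < > < > >

[P [Q < >] [P [Q < [P [Q < >] [P [Q < >]]] >]]]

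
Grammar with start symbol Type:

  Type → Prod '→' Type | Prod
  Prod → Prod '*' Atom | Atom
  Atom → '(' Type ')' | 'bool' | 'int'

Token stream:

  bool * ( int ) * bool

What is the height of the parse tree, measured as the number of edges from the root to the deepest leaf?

7

[Type [Prod [Prod [Prod [Atom bool]] * [Atom ( [Type [Prod [Atom int]]] )]] * [Atom bool]]]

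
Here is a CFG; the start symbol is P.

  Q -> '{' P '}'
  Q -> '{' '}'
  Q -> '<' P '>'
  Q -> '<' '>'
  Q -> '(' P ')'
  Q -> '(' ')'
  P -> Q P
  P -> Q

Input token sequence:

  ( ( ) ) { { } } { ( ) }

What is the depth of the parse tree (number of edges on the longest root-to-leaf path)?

6

[P [Q ( [P [Q ( )]] )] [P [Q { [P [Q { }]] }] [P [Q { [P [Q ( )]] }]]]]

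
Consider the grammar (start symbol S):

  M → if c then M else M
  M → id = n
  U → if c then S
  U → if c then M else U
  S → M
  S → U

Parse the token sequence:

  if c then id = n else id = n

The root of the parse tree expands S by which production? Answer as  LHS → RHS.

[S [M if c then [M id = n] else [M id = n]]]

S → M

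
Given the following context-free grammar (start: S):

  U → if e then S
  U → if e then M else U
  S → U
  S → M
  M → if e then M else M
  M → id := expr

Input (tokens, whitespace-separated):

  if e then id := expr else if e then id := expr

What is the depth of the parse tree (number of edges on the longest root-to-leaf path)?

[S [U if e then [M id := expr] else [U if e then [S [M id := expr]]]]]

5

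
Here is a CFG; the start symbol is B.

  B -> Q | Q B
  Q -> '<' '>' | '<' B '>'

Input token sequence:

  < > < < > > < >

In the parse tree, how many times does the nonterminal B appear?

[B [Q < >] [B [Q < [B [Q < >]] >] [B [Q < >]]]]

4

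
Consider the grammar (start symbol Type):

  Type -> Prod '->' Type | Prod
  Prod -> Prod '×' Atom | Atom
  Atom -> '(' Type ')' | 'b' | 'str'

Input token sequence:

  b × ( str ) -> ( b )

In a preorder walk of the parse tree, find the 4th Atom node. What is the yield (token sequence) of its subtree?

( b )

[Type [Prod [Prod [Atom b]] × [Atom ( [Type [Prod [Atom str]]] )]] -> [Type [Prod [Atom ( [Type [Prod [Atom b]]] )]]]]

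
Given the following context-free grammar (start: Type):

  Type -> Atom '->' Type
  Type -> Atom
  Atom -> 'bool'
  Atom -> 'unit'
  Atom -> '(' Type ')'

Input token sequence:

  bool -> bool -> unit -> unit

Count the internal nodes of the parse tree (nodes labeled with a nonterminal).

8

[Type [Atom bool] -> [Type [Atom bool] -> [Type [Atom unit] -> [Type [Atom unit]]]]]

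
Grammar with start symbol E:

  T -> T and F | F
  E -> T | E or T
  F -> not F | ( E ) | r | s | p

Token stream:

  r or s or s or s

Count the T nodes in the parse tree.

4

[E [E [E [E [T [F r]]] or [T [F s]]] or [T [F s]]] or [T [F s]]]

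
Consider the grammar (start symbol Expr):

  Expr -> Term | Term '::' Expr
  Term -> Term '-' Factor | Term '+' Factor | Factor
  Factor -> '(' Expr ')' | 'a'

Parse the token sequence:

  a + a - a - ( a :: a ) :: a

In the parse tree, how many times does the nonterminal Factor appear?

7

[Expr [Term [Term [Term [Term [Factor a]] + [Factor a]] - [Factor a]] - [Factor ( [Expr [Term [Factor a]] :: [Expr [Term [Factor a]]]] )]] :: [Expr [Term [Factor a]]]]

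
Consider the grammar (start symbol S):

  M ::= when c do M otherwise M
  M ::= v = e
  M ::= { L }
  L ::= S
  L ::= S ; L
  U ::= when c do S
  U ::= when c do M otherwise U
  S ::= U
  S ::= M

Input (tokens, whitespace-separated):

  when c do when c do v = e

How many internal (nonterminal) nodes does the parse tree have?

[S [U when c do [S [U when c do [S [M v = e]]]]]]

6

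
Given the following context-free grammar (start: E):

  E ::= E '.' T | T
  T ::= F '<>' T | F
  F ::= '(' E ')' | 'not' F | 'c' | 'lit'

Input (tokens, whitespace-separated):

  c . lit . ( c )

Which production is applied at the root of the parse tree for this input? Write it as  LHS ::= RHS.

[E [E [E [T [F c]]] . [T [F lit]]] . [T [F ( [E [T [F c]]] )]]]

E ::= E '.' T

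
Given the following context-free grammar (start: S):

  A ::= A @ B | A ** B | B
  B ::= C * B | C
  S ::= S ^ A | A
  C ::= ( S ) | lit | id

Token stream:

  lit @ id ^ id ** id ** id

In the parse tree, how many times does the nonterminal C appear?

5

[S [S [A [A [B [C lit]]] @ [B [C id]]]] ^ [A [A [A [B [C id]]] ** [B [C id]]] ** [B [C id]]]]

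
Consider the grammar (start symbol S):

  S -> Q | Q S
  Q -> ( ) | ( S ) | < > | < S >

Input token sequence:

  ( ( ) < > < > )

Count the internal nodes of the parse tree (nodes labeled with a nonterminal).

[S [Q ( [S [Q ( )] [S [Q < >] [S [Q < >]]]] )]]

8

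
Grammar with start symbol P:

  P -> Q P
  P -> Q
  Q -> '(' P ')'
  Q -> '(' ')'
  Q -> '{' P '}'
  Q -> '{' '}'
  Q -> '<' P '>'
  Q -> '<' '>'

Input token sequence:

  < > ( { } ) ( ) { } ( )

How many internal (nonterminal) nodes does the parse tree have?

[P [Q < >] [P [Q ( [P [Q { }]] )] [P [Q ( )] [P [Q { }] [P [Q ( )]]]]]]

12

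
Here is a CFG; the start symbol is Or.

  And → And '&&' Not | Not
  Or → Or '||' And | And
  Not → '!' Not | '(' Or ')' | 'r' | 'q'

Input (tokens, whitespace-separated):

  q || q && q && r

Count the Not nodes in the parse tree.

4

[Or [Or [And [Not q]]] || [And [And [And [Not q]] && [Not q]] && [Not r]]]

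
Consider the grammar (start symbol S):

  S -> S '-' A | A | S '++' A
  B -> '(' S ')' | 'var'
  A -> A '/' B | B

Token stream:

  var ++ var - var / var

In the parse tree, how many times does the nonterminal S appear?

[S [S [S [A [B var]]] ++ [A [B var]]] - [A [A [B var]] / [B var]]]

3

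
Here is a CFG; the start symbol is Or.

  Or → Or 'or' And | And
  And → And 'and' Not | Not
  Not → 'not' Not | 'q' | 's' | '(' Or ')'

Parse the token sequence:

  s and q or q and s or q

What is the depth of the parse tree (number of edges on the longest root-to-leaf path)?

[Or [Or [Or [And [And [Not s]] and [Not q]]] or [And [And [Not q]] and [Not s]]] or [And [Not q]]]

6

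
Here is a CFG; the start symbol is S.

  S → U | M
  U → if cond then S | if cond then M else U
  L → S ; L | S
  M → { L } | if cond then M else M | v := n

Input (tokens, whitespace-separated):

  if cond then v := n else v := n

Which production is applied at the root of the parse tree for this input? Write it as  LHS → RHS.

[S [M if cond then [M v := n] else [M v := n]]]

S → M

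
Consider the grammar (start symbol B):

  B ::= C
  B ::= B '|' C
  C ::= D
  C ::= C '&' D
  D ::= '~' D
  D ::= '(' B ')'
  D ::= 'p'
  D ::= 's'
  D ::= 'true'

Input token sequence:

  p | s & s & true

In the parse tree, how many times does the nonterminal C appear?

4

[B [B [C [D p]]] | [C [C [C [D s]] & [D s]] & [D true]]]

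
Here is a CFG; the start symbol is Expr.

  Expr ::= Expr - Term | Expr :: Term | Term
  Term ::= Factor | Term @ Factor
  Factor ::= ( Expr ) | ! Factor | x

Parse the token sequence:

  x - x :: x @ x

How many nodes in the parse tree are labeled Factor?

[Expr [Expr [Expr [Term [Factor x]]] - [Term [Factor x]]] :: [Term [Term [Factor x]] @ [Factor x]]]

4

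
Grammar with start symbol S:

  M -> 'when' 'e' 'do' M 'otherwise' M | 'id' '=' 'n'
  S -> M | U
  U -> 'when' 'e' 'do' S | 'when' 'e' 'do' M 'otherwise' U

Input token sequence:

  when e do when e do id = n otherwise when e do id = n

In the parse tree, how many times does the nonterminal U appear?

[S [U when e do [S [U when e do [M id = n] otherwise [U when e do [S [M id = n]]]]]]]

3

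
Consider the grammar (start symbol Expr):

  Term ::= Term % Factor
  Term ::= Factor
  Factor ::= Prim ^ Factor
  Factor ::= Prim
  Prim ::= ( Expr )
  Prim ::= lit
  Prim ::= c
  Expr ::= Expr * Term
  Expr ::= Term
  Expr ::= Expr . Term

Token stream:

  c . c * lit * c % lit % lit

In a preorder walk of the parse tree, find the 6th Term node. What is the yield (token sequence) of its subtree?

c

[Expr [Expr [Expr [Expr [Term [Factor [Prim c]]]] . [Term [Factor [Prim c]]]] * [Term [Factor [Prim lit]]]] * [Term [Term [Term [Factor [Prim c]]] % [Factor [Prim lit]]] % [Factor [Prim lit]]]]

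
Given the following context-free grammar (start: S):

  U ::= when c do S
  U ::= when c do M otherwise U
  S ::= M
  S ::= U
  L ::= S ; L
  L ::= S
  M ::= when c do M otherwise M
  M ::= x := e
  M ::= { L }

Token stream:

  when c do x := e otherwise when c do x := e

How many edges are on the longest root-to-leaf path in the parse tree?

5

[S [U when c do [M x := e] otherwise [U when c do [S [M x := e]]]]]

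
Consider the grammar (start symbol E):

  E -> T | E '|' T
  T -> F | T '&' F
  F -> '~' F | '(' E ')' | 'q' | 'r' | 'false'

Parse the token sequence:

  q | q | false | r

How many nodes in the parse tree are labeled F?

4

[E [E [E [E [T [F q]]] | [T [F q]]] | [T [F false]]] | [T [F r]]]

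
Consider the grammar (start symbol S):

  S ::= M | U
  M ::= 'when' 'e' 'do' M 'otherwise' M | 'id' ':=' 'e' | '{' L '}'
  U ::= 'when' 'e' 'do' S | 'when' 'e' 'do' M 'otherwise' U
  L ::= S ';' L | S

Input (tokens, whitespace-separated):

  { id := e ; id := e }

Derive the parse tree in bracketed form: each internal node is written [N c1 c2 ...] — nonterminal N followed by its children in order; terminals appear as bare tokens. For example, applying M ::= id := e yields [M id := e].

S
M
{ L }
{ S ; L }
{ M ; L }
{ id := e ; L }
{ id := e ; S }
{ id := e ; M }
{ id := e ; id := e }

[S [M { [L [S [M id := e]] ; [L [S [M id := e]]]] }]]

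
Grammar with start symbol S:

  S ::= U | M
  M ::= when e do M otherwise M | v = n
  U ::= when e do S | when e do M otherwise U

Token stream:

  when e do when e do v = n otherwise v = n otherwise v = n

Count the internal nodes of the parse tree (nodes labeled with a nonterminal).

6

[S [M when e do [M when e do [M v = n] otherwise [M v = n]] otherwise [M v = n]]]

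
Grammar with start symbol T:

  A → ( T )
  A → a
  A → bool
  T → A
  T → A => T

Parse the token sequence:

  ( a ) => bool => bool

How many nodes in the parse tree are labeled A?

[T [A ( [T [A a]] )] => [T [A bool] => [T [A bool]]]]

4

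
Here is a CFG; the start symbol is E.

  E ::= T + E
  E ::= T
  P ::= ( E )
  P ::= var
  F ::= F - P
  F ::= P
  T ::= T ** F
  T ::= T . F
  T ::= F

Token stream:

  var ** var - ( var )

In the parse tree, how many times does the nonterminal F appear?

[E [T [T [F [P var]]] ** [F [F [P var]] - [P ( [E [T [F [P var]]]] )]]]]

4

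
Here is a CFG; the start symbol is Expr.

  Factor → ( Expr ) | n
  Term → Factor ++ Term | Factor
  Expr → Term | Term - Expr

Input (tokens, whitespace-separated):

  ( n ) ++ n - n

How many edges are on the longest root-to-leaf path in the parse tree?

6

[Expr [Term [Factor ( [Expr [Term [Factor n]]] )] ++ [Term [Factor n]]] - [Expr [Term [Factor n]]]]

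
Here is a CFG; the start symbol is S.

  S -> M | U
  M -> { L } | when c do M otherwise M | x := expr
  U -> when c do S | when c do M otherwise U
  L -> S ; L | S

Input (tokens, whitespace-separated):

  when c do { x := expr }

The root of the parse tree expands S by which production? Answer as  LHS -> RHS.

S -> U

[S [U when c do [S [M { [L [S [M x := expr]]] }]]]]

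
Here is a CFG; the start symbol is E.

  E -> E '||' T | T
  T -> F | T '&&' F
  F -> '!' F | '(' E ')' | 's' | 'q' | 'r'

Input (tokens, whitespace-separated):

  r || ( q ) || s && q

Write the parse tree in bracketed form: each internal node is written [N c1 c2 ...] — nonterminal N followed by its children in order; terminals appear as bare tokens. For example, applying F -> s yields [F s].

[E [E [E [T [F r]]] || [T [F ( [E [T [F q]]] )]]] || [T [T [F s]] && [F q]]]

E
E || T
E || T || T
T || T || T
F || T || T
r || T || T
r || F || T
r || ( E ) || T
r || ( T ) || T
r || ( F ) || T
r || ( q ) || T
r || ( q ) || T && F
r || ( q ) || F && F
r || ( q ) || s && F
r || ( q ) || s && q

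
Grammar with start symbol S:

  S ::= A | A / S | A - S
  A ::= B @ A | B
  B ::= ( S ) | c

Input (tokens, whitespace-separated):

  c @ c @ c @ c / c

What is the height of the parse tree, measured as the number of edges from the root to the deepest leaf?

[S [A [B c] @ [A [B c] @ [A [B c] @ [A [B c]]]]] / [S [A [B c]]]]

6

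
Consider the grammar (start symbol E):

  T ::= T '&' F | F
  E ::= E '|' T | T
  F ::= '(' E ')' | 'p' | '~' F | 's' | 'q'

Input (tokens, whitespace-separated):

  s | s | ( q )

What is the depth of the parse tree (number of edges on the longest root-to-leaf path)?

[E [E [E [T [F s]]] | [T [F s]]] | [T [F ( [E [T [F q]]] )]]]

6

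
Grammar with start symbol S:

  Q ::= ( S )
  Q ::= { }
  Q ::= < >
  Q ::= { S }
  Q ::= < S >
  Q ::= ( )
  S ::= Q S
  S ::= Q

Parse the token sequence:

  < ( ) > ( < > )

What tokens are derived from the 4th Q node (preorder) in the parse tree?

[S [Q < [S [Q ( )]] >] [S [Q ( [S [Q < >]] )]]]

< >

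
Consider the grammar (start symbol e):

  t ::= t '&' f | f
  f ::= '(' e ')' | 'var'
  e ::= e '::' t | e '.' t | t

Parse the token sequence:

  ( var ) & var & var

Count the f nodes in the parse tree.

4

[e [t [t [t [f ( [e [t [f var]]] )]] & [f var]] & [f var]]]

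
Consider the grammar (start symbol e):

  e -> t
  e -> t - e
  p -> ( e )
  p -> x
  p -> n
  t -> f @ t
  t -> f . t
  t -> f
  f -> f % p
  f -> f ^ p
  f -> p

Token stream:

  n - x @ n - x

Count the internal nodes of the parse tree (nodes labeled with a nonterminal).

15

[e [t [f [p n]]] - [e [t [f [p x]] @ [t [f [p n]]]] - [e [t [f [p x]]]]]]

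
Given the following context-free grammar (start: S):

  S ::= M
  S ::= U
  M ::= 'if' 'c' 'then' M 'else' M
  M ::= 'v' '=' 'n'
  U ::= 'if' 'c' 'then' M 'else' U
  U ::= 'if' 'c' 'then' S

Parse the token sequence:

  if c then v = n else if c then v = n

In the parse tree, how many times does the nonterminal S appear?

2

[S [U if c then [M v = n] else [U if c then [S [M v = n]]]]]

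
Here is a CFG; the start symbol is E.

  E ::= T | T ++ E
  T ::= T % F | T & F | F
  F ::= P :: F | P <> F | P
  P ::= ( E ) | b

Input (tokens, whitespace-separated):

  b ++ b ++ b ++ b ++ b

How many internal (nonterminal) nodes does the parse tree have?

[E [T [F [P b]]] ++ [E [T [F [P b]]] ++ [E [T [F [P b]]] ++ [E [T [F [P b]]] ++ [E [T [F [P b]]]]]]]]

20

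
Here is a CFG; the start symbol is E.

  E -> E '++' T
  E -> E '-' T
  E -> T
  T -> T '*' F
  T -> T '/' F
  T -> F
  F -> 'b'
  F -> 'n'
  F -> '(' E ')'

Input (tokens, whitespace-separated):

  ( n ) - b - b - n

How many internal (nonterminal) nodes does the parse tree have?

[E [E [E [E [T [F ( [E [T [F n]]] )]]] - [T [F b]]] - [T [F b]]] - [T [F n]]]

15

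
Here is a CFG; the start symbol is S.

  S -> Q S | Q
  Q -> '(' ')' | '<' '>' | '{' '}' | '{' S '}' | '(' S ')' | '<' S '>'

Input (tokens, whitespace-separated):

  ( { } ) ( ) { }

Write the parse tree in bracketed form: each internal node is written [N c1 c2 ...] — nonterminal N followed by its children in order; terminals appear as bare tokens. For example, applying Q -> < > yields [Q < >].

[S [Q ( [S [Q { }]] )] [S [Q ( )] [S [Q { }]]]]

S
Q S
( S ) S
( Q ) S
( { } ) S
( { } ) Q S
( { } ) ( ) S
( { } ) ( ) Q
( { } ) ( ) { }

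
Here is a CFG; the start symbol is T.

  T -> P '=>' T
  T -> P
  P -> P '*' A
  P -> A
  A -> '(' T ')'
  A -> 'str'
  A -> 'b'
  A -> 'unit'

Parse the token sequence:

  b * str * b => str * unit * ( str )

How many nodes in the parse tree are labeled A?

[T [P [P [P [A b]] * [A str]] * [A b]] => [T [P [P [P [A str]] * [A unit]] * [A ( [T [P [A str]]] )]]]]

7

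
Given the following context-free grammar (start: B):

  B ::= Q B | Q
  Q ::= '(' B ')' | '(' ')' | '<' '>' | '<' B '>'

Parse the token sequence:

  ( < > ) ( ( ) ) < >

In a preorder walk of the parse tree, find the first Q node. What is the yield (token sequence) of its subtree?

( < > )

[B [Q ( [B [Q < >]] )] [B [Q ( [B [Q ( )]] )] [B [Q < >]]]]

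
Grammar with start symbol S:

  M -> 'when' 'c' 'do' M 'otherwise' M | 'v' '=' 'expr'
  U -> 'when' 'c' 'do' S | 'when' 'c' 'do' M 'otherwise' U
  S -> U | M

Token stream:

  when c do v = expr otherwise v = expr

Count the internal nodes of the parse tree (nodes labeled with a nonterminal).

4

[S [M when c do [M v = expr] otherwise [M v = expr]]]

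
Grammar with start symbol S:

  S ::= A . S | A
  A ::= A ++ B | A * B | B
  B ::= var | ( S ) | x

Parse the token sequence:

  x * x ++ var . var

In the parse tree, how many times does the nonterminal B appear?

4

[S [A [A [A [B x]] * [B x]] ++ [B var]] . [S [A [B var]]]]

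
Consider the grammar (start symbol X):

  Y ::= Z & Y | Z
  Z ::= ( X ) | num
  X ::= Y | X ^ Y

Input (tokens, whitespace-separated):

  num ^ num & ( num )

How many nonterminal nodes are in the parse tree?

[X [X [Y [Z num]]] ^ [Y [Z num] & [Y [Z ( [X [Y [Z num]]] )]]]]

11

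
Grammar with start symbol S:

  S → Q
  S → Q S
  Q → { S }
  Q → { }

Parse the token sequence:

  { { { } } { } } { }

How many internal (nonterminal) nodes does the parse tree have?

10

[S [Q { [S [Q { [S [Q { }]] }] [S [Q { }]]] }] [S [Q { }]]]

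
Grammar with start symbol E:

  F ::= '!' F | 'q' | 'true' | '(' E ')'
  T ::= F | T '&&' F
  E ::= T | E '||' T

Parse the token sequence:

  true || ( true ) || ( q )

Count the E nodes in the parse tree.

[E [E [E [T [F true]]] || [T [F ( [E [T [F true]]] )]]] || [T [F ( [E [T [F q]]] )]]]

5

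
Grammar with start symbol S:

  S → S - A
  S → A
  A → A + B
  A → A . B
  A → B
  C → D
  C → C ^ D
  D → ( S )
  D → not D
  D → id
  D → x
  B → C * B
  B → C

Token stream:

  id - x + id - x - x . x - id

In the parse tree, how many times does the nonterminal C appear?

7

[S [S [S [S [S [A [B [C [D id]]]]] - [A [A [B [C [D x]]]] + [B [C [D id]]]]] - [A [B [C [D x]]]]] - [A [A [B [C [D x]]]] . [B [C [D x]]]]] - [A [B [C [D id]]]]]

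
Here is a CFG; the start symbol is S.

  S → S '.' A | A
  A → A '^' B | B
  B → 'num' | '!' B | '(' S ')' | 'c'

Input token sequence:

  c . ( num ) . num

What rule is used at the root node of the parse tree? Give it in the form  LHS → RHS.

[S [S [S [A [B c]]] . [A [B ( [S [A [B num]]] )]]] . [A [B num]]]

S → S '.' A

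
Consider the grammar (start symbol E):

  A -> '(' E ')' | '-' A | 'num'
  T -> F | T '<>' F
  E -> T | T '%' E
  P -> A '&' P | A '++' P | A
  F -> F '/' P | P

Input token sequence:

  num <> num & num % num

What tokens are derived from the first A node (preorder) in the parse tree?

[E [T [T [F [P [A num]]]] <> [F [P [A num] & [P [A num]]]]] % [E [T [F [P [A num]]]]]]

num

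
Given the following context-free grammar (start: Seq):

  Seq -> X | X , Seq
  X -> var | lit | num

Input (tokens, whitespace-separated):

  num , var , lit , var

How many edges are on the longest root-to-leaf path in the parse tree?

5

[Seq [X num] , [Seq [X var] , [Seq [X lit] , [Seq [X var]]]]]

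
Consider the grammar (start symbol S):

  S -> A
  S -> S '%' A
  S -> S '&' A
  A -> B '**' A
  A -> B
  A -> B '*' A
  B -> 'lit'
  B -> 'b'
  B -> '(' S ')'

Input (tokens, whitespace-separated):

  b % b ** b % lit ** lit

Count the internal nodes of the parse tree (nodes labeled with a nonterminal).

13

[S [S [S [A [B b]]] % [A [B b] ** [A [B b]]]] % [A [B lit] ** [A [B lit]]]]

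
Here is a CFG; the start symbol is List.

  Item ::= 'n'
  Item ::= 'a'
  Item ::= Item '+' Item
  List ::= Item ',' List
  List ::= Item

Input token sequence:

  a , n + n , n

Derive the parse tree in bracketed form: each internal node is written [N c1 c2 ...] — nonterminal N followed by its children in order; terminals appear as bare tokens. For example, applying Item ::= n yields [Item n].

[List [Item a] , [List [Item [Item n] + [Item n]] , [List [Item n]]]]

List
Item , List
a , List
a , Item , List
a , Item + Item , List
a , n + Item , List
a , n + n , List
a , n + n , Item
a , n + n , n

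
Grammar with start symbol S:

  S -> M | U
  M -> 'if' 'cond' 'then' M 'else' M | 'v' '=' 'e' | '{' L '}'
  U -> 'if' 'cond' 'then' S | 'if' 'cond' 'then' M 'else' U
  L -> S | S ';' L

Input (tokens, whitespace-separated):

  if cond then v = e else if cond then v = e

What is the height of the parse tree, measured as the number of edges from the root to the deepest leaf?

5

[S [U if cond then [M v = e] else [U if cond then [S [M v = e]]]]]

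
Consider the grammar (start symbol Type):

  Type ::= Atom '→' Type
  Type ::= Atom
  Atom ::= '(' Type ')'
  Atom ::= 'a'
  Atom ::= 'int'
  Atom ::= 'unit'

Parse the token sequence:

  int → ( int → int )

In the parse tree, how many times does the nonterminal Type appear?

4

[Type [Atom int] → [Type [Atom ( [Type [Atom int] → [Type [Atom int]]] )]]]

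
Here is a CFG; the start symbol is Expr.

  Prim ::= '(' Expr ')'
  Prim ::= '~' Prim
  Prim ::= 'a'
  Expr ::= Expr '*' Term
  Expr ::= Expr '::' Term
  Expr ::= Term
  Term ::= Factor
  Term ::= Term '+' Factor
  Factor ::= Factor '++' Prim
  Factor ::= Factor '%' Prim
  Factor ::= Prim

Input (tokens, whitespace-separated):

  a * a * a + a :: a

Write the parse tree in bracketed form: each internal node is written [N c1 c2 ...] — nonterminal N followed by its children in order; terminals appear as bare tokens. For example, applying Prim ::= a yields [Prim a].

[Expr [Expr [Expr [Expr [Term [Factor [Prim a]]]] * [Term [Factor [Prim a]]]] * [Term [Term [Factor [Prim a]]] + [Factor [Prim a]]]] :: [Term [Factor [Prim a]]]]

Expr
Expr :: Term
Expr * Term :: Term
Expr * Term * Term :: Term
Term * Term * Term :: Term
Factor * Term * Term :: Term
Prim * Term * Term :: Term
a * Term * Term :: Term
a * Factor * Term :: Term
a * Prim * Term :: Term
a * a * Term :: Term
a * a * Term + Factor :: Term
a * a * Factor + Factor :: Term
a * a * Prim + Factor :: Term
a * a * a + Factor :: Term
a * a * a + Prim :: Term
a * a * a + a :: Term
a * a * a + a :: Factor
a * a * a + a :: Prim
a * a * a + a :: a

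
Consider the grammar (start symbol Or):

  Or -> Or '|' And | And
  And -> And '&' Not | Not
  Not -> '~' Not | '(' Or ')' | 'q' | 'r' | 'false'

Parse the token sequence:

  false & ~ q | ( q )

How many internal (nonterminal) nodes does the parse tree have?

[Or [Or [And [And [Not false]] & [Not ~ [Not q]]]] | [And [Not ( [Or [And [Not q]]] )]]]

12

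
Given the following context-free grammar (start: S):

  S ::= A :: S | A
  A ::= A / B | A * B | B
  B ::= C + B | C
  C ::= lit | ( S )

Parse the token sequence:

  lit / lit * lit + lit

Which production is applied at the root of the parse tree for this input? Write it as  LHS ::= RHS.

[S [A [A [A [B [C lit]]] / [B [C lit]]] * [B [C lit] + [B [C lit]]]]]

S ::= A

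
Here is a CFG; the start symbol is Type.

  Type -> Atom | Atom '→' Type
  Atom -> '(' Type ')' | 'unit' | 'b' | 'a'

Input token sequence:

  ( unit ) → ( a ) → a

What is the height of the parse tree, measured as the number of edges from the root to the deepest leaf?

[Type [Atom ( [Type [Atom unit]] )] → [Type [Atom ( [Type [Atom a]] )] → [Type [Atom a]]]]

5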